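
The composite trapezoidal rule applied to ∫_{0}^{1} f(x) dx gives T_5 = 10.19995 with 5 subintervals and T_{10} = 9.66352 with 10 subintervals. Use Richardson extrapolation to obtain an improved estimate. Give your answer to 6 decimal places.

9.484710

R = (4·T_{10} − T_5) / 3 = (4·9.66352 − 10.19995)/3 = (28.45413)/3 = 9.484710.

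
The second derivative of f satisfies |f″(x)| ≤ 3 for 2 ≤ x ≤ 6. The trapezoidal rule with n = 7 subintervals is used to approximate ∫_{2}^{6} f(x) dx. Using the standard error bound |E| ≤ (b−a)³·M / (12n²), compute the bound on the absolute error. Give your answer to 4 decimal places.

|E| ≤ (4)³·3 / (12·7²) = 192/588 = 0.3265.

0.3265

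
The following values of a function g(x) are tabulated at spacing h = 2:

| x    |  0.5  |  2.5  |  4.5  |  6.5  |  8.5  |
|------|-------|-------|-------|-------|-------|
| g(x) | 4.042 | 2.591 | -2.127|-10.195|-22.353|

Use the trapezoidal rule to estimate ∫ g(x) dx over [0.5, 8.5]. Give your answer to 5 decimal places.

-37.77300

h = 2, n = 4.
(h/2)·[y₀ + 2y₁ + 2y₂ + 2y₃ + y₄] = 1·(-37.773) = -37.77300.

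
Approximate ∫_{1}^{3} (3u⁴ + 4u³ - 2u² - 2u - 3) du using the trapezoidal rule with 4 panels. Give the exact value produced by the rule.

h = (3 − 1)/4 = 0.5.
Nodes u₀,…,u₄ = 1, 1.5, 2, 2.5, 3.
f(u) = 3u⁴ + 4u³ - 2u² - 2u - 3: f₀=0, f₁=18.1875, f₂=65, f₃=159.1875, f₄=324.
(h/2)·[f₀ + 2f₁ + 2f₂ + 2f₃ + f₄] = 0.25·(808.75) = 202.1875.

202.1875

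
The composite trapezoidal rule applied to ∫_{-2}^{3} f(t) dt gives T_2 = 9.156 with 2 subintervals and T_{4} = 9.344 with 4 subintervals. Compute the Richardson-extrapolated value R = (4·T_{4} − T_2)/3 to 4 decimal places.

9.4067

R = (4·T_{4} − T_2) / 3 = (4·9.344 − 9.156)/3 = (28.220)/3 = 9.4067.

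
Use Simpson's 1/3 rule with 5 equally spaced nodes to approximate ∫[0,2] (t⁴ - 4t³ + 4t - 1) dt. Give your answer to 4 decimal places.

h = (2 − 0)/4 = 0.5.
Nodes t₀,…,t₄ = 0, 0.5, 1, 1.5, 2.
f(t) = t⁴ - 4t³ + 4t - 1: f₀=-1, f₁=0.5625, f₂=0, f₃=-3.4375, f₄=-9.
(h/3)·[f₀ + 4f₁ + 2f₂ + 4f₃ + f₄] = 0.166667·(-21.5) = -3.5833.

-3.5833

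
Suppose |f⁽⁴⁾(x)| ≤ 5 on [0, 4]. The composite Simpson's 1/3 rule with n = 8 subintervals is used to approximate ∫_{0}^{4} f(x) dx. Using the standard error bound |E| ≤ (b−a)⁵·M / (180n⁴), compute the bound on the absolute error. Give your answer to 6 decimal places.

|E| ≤ (4)⁵·5 / (180·8⁴) = 5120/737280 = 0.006944.

0.006944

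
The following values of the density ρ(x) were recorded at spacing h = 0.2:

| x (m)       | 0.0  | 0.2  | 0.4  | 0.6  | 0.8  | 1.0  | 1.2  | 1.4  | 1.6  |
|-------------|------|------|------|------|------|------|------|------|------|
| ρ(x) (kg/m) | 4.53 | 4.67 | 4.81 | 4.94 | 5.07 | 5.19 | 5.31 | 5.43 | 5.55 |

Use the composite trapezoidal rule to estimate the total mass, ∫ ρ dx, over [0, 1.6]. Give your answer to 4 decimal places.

8.0920

h = 0.2, n = 8.
(h/2)·[y₀ + 2y₁ + 2y₂ + 2y₃ + 2y₄ + 2y₅ + 2y₆ + 2y₇ + y₈] = 0.1·(80.92) = 8.0920.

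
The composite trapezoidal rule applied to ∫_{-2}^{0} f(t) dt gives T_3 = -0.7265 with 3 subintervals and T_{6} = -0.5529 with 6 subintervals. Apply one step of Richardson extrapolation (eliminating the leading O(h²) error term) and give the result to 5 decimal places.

R = (4·T_{6} − T_3) / 3 = (4·(-0.5529) − (-0.7265))/3 = (-1.4851)/3 = -0.49503.

-0.49503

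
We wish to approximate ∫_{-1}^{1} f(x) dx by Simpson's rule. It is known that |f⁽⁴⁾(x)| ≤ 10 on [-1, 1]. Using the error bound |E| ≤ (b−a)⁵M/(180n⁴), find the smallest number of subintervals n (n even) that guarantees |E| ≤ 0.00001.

Need 320/(180n⁴) ≤ 0.00001.
n⁴ ≥ 320/(180·0.00001) = 177778 ⇒ n ≥ 20.5338, so the smallest even n is 22. (n must be even for Simpson's rule.)

22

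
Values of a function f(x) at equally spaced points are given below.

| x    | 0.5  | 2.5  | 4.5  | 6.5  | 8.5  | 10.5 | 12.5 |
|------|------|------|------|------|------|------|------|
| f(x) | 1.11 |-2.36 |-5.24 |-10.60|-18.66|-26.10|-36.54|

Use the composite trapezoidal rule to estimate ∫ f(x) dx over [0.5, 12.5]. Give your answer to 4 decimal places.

h = 2, n = 6.
(h/2)·[y₀ + 2y₁ + 2y₂ + 2y₃ + 2y₄ + 2y₅ + y₆] = 1·(-161.35) = -161.3500.

-161.3500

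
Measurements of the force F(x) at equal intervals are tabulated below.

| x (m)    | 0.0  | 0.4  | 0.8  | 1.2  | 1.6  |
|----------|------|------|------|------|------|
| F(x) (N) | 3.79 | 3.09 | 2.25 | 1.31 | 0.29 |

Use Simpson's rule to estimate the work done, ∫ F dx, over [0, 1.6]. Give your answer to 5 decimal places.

h = 0.4, n = 4.
(h/3)·[y₀ + 4y₁ + 2y₂ + 4y₃ + y₄] = 0.133333·(26.18) = 3.49067.

3.49067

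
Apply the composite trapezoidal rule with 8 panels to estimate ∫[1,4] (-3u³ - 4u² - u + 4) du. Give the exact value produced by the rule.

h = (4 − 1)/8 = 0.375.
Nodes u₀,…,u₈ = 1, 1.375, 1.75, 2.125, 2.5, 2.875, 3.25, 3.625, 4.
f(u) = -3u³ - 4u² - u + 4: f₀=-4, f₁=-12.736328125, f₂=-26.078125, f₃=-44.974609375, f₄=-70.375, f₅=-103.228515625, f₆=-144.484375, f₇=-195.091796875, f₈=-256.
(h/2)·[f₀ + 2f₁ + 2f₂ + 2f₃ + 2f₄ + 2f₅ + 2f₆ + 2f₇ + f₈] = 0.1875·(-1453.9375) = -272.61328125.

-272.61328125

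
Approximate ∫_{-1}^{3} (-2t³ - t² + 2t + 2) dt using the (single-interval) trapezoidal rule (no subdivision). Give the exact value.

-108

T = (b−a)/2 · [f(-1) + f(3)] = 2·[1 + (-55)] = -108.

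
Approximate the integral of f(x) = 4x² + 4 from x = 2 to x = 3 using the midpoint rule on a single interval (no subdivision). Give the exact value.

29

M = (b−a)·f(2.5) = 1·(29) = 29.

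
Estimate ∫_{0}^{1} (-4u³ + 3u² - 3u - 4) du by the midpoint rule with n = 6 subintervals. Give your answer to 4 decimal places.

h = (1 − 0)/6 = 0.166667.
Midpoints m₁,…,m₆ = 0.083333, 0.25, 0.416667, 0.583333, 0.75, 0.916667.
f(m₁)=-4.231481, f(m₂)=-4.625, f(m₃)=-5.018519, f(m₄)=-5.523148, f(m₅)=-6.25, f(m₆)=-7.310185.
h·[f(m₁) + f(m₂) + f(m₃) + f(m₄) + f(m₅) + f(m₆)] = 0.166667·(-32.958333) = -5.4931.

-5.4931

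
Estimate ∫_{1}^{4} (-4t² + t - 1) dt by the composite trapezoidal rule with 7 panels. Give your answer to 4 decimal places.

-79.8673

h = (4 − 1)/7 = 0.428571.
Nodes t₀,…,t₇ = 1, 1.428571, 1.857143, 2.285714, 2.714286, 3.142857, 3.571429, 4.
f(t) = -4t² + t - 1: f₀=-4, f₁=-7.734694, f₂=-12.938776, f₃=-19.612245, f₄=-27.755102, f₅=-37.367347, f₆=-48.448980, f₇=-61.
(h/2)·[f₀ + 2f₁ + 2f₂ + 2f₃ + 2f₄ + 2f₅ + 2f₆ + f₇] = 0.214286·(-372.714286) = -79.8673.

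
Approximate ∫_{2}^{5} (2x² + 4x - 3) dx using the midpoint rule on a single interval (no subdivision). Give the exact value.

M = (b−a)·f(3.5) = 3·(35.5) = 106.5.

106.5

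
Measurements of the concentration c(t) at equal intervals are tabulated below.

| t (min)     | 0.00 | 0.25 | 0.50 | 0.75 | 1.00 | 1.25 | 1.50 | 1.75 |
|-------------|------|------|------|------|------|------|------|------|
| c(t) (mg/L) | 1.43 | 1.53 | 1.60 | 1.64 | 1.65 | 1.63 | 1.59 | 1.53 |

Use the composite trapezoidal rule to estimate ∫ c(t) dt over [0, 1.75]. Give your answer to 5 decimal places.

2.78000

h = 0.25, n = 7.
(h/2)·[y₀ + 2y₁ + 2y₂ + 2y₃ + 2y₄ + 2y₅ + 2y₆ + y₇] = 0.125·(22.24) = 2.78000.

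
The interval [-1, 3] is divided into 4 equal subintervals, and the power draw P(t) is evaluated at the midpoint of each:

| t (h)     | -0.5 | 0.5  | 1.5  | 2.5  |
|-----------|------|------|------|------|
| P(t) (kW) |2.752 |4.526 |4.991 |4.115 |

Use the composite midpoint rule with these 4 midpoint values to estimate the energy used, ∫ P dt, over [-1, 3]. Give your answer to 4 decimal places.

h = 1, n = 4.
h·[y(m₁) + y(m₂) + y(m₃) + y(m₄)] = 1·(16.384) = 16.3840.

16.3840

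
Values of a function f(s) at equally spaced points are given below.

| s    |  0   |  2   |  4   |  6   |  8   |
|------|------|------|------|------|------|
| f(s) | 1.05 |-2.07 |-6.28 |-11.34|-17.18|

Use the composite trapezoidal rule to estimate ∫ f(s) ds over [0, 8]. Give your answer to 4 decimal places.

h = 2, n = 4.
(h/2)·[y₀ + 2y₁ + 2y₂ + 2y₃ + y₄] = 1·(-55.51) = -55.5100.

-55.5100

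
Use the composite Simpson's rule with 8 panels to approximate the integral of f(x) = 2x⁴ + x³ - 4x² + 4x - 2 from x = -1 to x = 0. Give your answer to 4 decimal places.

-5.1833

h = (0 − (-1))/8 = 0.125.
Nodes x₀,…,x₈ = -1, -0.875, -0.75, -0.625, -0.5, -0.375, -0.25, -0.125, 0.
f(x) = 2x⁴ + x³ - 4x² + 4x - 2: f₀=-9, f₁=-8.06005859375, f₂=-7.0390625, f₃=-6.00146484375, f₄=-5, f₅=-4.07568359375, f₆=-3.2578125, f₇=-2.56396484375, f₈=-2.
(h/3)·[f₀ + 4f₁ + 2f₂ + 4f₃ + 2f₄ + 4f₅ + 2f₆ + 4f₇ + f₈] = 0.041667·(-124.3984375) = -5.1833.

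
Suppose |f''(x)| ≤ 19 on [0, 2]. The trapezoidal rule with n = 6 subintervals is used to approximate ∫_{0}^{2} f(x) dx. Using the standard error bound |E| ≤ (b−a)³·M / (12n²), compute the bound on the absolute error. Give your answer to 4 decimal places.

|E| ≤ (2)³·19 / (12·6²) = 152/432 = 0.3519.

0.3519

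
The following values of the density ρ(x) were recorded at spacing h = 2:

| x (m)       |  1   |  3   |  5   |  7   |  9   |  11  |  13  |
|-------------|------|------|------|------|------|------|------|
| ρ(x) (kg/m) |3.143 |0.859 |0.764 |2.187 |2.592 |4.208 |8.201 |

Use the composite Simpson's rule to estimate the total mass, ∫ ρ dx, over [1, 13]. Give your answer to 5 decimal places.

31.38133

h = 2, n = 6.
(h/3)·[y₀ + 4y₁ + 2y₂ + 4y₃ + 2y₄ + 4y₅ + y₆] = 0.666667·(47.072) = 31.38133.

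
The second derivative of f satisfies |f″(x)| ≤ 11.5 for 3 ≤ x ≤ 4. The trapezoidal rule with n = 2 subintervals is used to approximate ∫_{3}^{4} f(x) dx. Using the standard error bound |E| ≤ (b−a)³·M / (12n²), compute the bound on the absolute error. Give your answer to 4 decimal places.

|E| ≤ (1)³·11.5 / (12·2²) = 11.5/48 = 0.2396.

0.2396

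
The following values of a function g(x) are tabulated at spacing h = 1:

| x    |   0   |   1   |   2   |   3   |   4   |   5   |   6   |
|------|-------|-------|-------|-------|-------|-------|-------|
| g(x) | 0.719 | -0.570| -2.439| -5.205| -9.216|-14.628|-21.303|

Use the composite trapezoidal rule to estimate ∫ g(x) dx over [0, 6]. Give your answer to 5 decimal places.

h = 1, n = 6.
(h/2)·[y₀ + 2y₁ + 2y₂ + 2y₃ + 2y₄ + 2y₅ + y₆] = 0.5·(-84.700) = -42.35000.

-42.35000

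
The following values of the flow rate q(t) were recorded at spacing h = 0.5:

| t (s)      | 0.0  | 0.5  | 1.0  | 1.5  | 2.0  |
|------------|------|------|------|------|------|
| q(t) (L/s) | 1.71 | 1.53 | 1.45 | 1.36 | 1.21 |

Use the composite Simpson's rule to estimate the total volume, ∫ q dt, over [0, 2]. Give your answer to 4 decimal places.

h = 0.5, n = 4.
(h/3)·[y₀ + 4y₁ + 2y₂ + 4y₃ + y₄] = 0.166667·(17.38) = 2.8967.

2.8967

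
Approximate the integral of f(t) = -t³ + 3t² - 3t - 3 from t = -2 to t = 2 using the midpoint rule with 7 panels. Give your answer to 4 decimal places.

3.6735

h = (2 − (-2))/7 = 0.571429.
Midpoints m₁,…,m₇ = -1.714286, -1.142857, -0.571429, 0, 0.571429, 1.142857, 1.714286.
f(m₁)=15.997085, f(m₂)=5.839650, f(m₃)=-0.119534, f(m₄)=-3, f(m₅)=-3.921283, f(m₆)=-4.002915, f(m₇)=-4.364431.
h·[f(m₁) + f(m₂) + f(m₃) + f(m₄) + f(m₅) + f(m₆) + f(m₇)] = 0.571429·(6.428571) = 3.6735.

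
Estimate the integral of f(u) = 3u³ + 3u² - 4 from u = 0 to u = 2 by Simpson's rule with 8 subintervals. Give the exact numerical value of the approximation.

h = (2 − 0)/8 = 0.25.
Nodes u₀,…,u₈ = 0, 0.25, 0.5, 0.75, 1, 1.25, 1.5, 1.75, 2.
f(u) = 3u³ + 3u² - 4: f₀=-4, f₁=-3.765625, f₂=-2.875, f₃=-1.046875, f₄=2, f₅=6.546875, f₆=12.875, f₇=21.265625, f₈=32.
(h/3)·[f₀ + 4f₁ + 2f₂ + 4f₃ + 2f₄ + 4f₅ + 2f₆ + 4f₇ + f₈] = 0.083333·(144) = 12.

12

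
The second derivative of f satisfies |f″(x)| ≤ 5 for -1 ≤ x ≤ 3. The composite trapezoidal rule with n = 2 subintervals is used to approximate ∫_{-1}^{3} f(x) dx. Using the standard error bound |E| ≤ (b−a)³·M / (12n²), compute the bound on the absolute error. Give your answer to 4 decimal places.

|E| ≤ (4)³·5 / (12·2²) = 320/48 = 6.6667.

6.6667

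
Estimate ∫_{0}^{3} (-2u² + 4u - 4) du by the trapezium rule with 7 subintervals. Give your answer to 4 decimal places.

h = (3 − 0)/7 = 0.428571.
Nodes u₀,…,u₇ = 0, 0.428571, 0.857143, 1.285714, 1.714286, 2.142857, 2.571429, 3.
f(u) = -2u² + 4u - 4: f₀=-4, f₁=-2.653061, f₂=-2.040816, f₃=-2.163265, f₄=-3.020408, f₅=-4.612245, f₆=-6.938776, f₇=-10.
(h/2)·[f₀ + 2f₁ + 2f₂ + 2f₃ + 2f₄ + 2f₅ + 2f₆ + f₇] = 0.214286·(-56.857143) = -12.1837.

-12.1837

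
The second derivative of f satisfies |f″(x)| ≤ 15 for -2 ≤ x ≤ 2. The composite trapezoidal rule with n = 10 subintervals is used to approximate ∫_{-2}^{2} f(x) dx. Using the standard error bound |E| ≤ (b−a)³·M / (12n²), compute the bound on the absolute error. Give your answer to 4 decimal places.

0.8000

|E| ≤ (4)³·15 / (12·10²) = 960/1200 = 0.8000.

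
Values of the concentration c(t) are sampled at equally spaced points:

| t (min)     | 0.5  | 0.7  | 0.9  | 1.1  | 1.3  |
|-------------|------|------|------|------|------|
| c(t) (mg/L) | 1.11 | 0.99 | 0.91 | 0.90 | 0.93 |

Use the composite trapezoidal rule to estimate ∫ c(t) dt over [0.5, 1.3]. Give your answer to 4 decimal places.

h = 0.2, n = 4.
(h/2)·[y₀ + 2y₁ + 2y₂ + 2y₃ + y₄] = 0.1·(7.64) = 0.7640.

0.7640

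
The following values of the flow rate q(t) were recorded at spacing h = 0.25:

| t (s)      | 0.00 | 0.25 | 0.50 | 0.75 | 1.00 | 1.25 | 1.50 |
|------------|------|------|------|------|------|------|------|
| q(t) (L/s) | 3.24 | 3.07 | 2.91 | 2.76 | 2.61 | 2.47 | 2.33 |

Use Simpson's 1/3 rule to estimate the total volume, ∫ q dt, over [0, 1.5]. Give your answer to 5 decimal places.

h = 0.25, n = 6.
(h/3)·[y₀ + 4y₁ + 2y₂ + 4y₃ + 2y₄ + 4y₅ + y₆] = 0.083333·(49.81) = 4.15083.

4.15083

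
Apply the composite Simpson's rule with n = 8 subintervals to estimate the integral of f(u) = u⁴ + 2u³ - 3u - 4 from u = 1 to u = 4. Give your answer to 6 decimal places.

297.607910

h = (4 − 1)/8 = 0.375.
Nodes u₀,…,u₈ = 1, 1.375, 1.75, 2.125, 2.5, 2.875, 3.25, 3.625, 4.
f(u) = u⁴ + 2u³ - 3u - 4: f₀=-4, f₁=0.648681640625, f₂=10.84765625, f₃=29.207275390625, f₄=58.8125, f₅=103.222900390625, f₆=166.47265625, f₇=253.070556640625, f₈=368.
(h/3)·[f₀ + 4f₁ + 2f₂ + 4f₃ + 2f₄ + 4f₅ + 2f₆ + 4f₇ + f₈] = 0.125·(2380.86328125) = 297.607910.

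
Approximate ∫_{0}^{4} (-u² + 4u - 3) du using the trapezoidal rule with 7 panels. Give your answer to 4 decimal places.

-1.5510

h = (4 − 0)/7 = 0.571429.
Nodes u₀,…,u₇ = 0, 0.571429, 1.142857, 1.714286, 2.285714, 2.857143, 3.428571, 4.
f(u) = -u² + 4u - 3: f₀=-3, f₁=-1.040816, f₂=0.265306, f₃=0.918367, f₄=0.918367, f₅=0.265306, f₆=-1.040816, f₇=-3.
(h/2)·[f₀ + 2f₁ + 2f₂ + 2f₃ + 2f₄ + 2f₅ + 2f₆ + f₇] = 0.285714·(-5.428571) = -1.5510.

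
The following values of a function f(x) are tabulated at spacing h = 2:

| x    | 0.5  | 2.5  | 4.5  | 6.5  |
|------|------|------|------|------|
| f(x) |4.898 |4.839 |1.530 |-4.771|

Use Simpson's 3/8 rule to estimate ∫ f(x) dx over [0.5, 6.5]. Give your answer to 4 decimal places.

14.4255

h = 2, n = 3.
(3h/8)·[y₀ + 3y₁ + 3y₂ + y₃] = 0.75·(19.234) = 14.4255.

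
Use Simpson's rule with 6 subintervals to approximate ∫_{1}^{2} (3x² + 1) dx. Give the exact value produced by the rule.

8

h = (2 − 1)/6 = 0.166667.
Nodes x₀,…,x₆ = 1, 1.166667, 1.333333, 1.5, 1.666667, 1.833333, 2.
f(x) = 3x² + 1: f₀=4, f₁=5.083333, f₂=6.333333, f₃=7.75, f₄=9.333333, f₅=11.083333, f₆=13.
(h/3)·[f₀ + 4f₁ + 2f₂ + 4f₃ + 2f₄ + 4f₅ + f₆] = 0.055556·(144) = 8.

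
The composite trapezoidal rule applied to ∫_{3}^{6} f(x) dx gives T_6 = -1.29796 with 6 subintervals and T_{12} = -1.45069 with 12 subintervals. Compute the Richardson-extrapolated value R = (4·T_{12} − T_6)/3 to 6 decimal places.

-1.501600

R = (4·T_{12} − T_6) / 3 = (4·(-1.45069) − (-1.29796))/3 = (-4.50480)/3 = -1.501600.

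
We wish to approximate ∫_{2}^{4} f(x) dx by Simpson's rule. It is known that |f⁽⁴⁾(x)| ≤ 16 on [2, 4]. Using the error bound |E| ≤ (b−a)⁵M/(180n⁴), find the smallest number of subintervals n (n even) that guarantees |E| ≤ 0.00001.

24

Need 512/(180n⁴) ≤ 0.00001.
n⁴ ≥ 512/(180·0.00001) = 284444 ⇒ n ≥ 23.0940, so the smallest even n is 24. (n must be even for Simpson's rule.)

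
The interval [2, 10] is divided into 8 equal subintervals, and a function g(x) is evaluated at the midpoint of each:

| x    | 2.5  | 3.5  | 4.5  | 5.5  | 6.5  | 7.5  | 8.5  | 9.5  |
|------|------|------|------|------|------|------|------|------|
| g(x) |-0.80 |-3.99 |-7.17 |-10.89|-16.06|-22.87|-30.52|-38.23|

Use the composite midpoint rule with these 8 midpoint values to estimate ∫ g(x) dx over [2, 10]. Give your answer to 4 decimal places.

h = 1, n = 8.
h·[y(m₁) + y(m₂) + y(m₃) + y(m₄) + y(m₅) + y(m₆) + y(m₇) + y(m₈)] = 1·(-130.53) = -130.5300.

-130.5300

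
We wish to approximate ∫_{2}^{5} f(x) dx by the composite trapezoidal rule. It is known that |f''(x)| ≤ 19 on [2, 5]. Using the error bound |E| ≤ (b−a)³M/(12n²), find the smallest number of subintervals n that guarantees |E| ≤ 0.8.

8

Need 513/(12n²) ≤ 0.8.
n² ≥ 513/(12·0.8) = 53.4375 ⇒ n ≥ 7.3101, so the smallest n is 8.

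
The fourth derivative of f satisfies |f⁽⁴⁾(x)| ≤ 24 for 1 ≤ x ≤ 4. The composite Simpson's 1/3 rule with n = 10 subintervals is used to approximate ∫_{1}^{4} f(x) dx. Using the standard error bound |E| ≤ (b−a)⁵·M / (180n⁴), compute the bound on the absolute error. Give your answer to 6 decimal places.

0.003240

|E| ≤ (3)⁵·24 / (180·10⁴) = 5832/1800000 = 0.003240.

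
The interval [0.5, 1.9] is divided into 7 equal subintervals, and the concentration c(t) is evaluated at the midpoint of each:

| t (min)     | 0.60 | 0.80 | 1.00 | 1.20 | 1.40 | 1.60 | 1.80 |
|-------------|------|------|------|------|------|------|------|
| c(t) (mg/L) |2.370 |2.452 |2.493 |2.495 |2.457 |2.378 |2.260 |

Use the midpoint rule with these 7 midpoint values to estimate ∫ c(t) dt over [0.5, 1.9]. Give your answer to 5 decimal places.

3.38100

h = 0.2, n = 7.
h·[y(m₁) + y(m₂) + y(m₃) + y(m₄) + y(m₅) + y(m₆) + y(m₇)] = 0.2·(16.905) = 3.38100.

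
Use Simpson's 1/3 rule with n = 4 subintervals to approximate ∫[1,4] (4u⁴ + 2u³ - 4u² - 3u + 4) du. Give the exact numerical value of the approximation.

h = (4 − 1)/4 = 0.75.
Nodes u₀,…,u₄ = 1, 1.75, 2.5, 3.25, 4.
f(u) = 4u⁴ + 2u³ - 4u² - 3u + 4: f₀=3, f₁=34.734375, f₂=159, f₃=466.921875, f₄=1080.
(h/3)·[f₀ + 4f₁ + 2f₂ + 4f₃ + f₄] = 0.25·(3407.625) = 851.90625.

851.90625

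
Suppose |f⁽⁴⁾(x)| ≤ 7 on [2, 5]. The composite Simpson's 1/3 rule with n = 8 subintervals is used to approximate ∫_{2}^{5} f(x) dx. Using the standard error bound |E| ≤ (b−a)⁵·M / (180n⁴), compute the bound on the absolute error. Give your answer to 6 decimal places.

0.002307

|E| ≤ (3)⁵·7 / (180·8⁴) = 1701/737280 = 0.002307.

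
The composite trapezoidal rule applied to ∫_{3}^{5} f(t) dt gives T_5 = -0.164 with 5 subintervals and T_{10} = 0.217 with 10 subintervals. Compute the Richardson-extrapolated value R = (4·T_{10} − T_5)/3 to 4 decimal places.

0.3440

R = (4·T_{10} − T_5) / 3 = (4·0.217 − (-0.164))/3 = (1.032)/3 = 0.3440.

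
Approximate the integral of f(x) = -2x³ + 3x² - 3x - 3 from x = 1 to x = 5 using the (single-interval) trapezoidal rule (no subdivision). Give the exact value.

-396

T = (b−a)/2 · [f(1) + f(5)] = 2·[(-5) + (-193)] = -396.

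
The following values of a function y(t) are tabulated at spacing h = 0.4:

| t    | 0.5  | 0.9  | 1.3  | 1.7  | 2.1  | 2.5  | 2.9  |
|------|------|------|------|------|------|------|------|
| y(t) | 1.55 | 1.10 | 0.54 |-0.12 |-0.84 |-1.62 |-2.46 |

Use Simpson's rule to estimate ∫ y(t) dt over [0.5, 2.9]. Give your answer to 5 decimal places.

-0.54267

h = 0.4, n = 6.
(h/3)·[y₀ + 4y₁ + 2y₂ + 4y₃ + 2y₄ + 4y₅ + y₆] = 0.133333·(-4.07) = -0.54267.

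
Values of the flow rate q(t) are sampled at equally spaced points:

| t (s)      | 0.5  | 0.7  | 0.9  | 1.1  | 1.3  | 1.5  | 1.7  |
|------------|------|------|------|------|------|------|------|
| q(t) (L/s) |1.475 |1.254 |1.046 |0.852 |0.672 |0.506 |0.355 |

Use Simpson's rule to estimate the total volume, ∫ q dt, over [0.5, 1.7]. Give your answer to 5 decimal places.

1.04760

h = 0.2, n = 6.
(h/3)·[y₀ + 4y₁ + 2y₂ + 4y₃ + 2y₄ + 4y₅ + y₆] = 0.066667·(15.714) = 1.04760.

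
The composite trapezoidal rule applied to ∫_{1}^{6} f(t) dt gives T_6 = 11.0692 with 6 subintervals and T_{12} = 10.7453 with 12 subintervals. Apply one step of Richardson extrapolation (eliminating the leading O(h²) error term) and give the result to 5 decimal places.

10.63733

R = (4·T_{12} − T_6) / 3 = (4·10.7453 − 11.0692)/3 = (31.9120)/3 = 10.63733.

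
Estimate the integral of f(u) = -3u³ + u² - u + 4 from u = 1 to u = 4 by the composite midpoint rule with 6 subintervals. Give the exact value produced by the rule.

-164.40625

h = (4 − 1)/6 = 0.5.
Midpoints m₁,…,m₆ = 1.25, 1.75, 2.25, 2.75, 3.25, 3.75.
f(m₁)=-1.546875, f(m₂)=-10.765625, f(m₃)=-27.359375, f(m₄)=-53.578125, f(m₅)=-91.671875, f(m₆)=-143.890625.
h·[f(m₁) + f(m₂) + f(m₃) + f(m₄) + f(m₅) + f(m₆)] = 0.5·(-328.8125) = -164.40625.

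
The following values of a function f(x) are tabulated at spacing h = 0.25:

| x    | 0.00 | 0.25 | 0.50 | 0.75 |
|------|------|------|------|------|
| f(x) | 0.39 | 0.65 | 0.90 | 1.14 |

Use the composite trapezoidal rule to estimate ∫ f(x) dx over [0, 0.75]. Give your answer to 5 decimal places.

h = 0.25, n = 3.
(h/2)·[y₀ + 2y₁ + 2y₂ + y₃] = 0.125·(4.63) = 0.57875.

0.57875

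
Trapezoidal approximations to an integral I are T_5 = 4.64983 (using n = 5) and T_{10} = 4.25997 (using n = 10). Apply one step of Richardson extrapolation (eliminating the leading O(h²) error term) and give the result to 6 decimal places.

R = (4·T_{10} − T_5) / 3 = (4·4.25997 − 4.64983)/3 = (12.39005)/3 = 4.130017.

4.130017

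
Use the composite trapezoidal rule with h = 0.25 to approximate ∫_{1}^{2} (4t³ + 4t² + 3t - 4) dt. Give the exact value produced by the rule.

25.0625

h = (2 − 1)/4 = 0.25.
Nodes t₀,…,t₄ = 1, 1.25, 1.5, 1.75, 2.
f(t) = 4t³ + 4t² + 3t - 4: f₀=7, f₁=13.8125, f₂=23, f₃=34.9375, f₄=50.
(h/2)·[f₀ + 2f₁ + 2f₂ + 2f₃ + f₄] = 0.125·(200.5) = 25.0625.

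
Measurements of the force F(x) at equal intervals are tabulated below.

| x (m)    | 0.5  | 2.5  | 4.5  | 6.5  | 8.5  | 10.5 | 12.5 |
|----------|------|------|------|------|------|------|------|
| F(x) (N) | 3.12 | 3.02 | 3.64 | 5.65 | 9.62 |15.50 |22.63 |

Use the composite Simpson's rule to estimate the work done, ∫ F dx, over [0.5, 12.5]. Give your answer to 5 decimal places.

h = 2, n = 6.
(h/3)·[y₀ + 4y₁ + 2y₂ + 4y₃ + 2y₄ + 4y₅ + y₆] = 0.666667·(148.95) = 99.30000.

99.30000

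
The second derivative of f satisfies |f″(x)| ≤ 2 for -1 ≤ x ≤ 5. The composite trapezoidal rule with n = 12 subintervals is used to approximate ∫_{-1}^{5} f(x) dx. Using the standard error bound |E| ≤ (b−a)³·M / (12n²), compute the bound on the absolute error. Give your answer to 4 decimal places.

0.2500

|E| ≤ (6)³·2 / (12·12²) = 432/1728 = 0.2500.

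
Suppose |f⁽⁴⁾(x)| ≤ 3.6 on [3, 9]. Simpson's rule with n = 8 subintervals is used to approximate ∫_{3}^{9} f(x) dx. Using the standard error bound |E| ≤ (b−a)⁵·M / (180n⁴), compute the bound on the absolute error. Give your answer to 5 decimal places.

0.03797

|E| ≤ (6)⁵·3.6 / (180·8⁴) = 27993.6/737280 = 0.03797.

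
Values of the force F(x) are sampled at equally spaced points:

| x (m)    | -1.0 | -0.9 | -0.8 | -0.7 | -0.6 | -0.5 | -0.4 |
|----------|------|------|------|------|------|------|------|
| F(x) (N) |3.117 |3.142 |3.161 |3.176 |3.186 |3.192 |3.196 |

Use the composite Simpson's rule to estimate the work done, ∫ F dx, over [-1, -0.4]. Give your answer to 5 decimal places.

1.90157

h = 0.1, n = 6.
(h/3)·[y₀ + 4y₁ + 2y₂ + 4y₃ + 2y₄ + 4y₅ + y₆] = 0.033333·(57.047) = 1.90157.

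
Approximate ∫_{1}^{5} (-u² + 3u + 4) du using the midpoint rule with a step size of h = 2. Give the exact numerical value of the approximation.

12

h = (5 − 1)/2 = 2.
Midpoints m₁,…,m₂ = 2, 4.
f(m₁)=6, f(m₂)=0.
h·[f(m₁) + f(m₂)] = 2·(6) = 12.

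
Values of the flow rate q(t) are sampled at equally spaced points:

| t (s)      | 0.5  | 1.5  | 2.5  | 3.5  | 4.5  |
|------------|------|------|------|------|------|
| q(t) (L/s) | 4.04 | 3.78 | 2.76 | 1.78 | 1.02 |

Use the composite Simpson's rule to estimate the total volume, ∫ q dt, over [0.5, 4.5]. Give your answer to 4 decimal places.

10.9400

h = 1, n = 4.
(h/3)·[y₀ + 4y₁ + 2y₂ + 4y₃ + y₄] = 0.333333·(32.82) = 10.9400.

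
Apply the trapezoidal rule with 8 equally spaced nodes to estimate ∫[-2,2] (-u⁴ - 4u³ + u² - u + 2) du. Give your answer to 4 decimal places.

h = (2 − (-2))/7 = 0.571429.
Nodes u₀,…,u₇ = -2, -1.428571, -0.857143, -0.285714, 0.285714, 0.857143, 1.428571, 2.
f(u) = -u⁴ - 4u³ + u² - u + 2: f₀=24, f₁=12.966264, f₂=5.571012, f₃=2.453978, f₄=1.695960, f₅=-1.181175, f₆=-13.214494, f₇=-44.
(h/2)·[f₀ + 2f₁ + 2f₂ + 2f₃ + 2f₄ + 2f₅ + 2f₆ + f₇] = 0.285714·(-3.416910) = -0.9763.

-0.9763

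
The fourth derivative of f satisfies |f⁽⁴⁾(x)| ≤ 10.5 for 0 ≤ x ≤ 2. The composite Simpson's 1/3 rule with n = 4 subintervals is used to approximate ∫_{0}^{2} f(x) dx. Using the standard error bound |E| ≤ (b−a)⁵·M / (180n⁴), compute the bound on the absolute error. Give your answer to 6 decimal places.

0.007292

|E| ≤ (2)⁵·10.5 / (180·4⁴) = 336/46080 = 0.007292.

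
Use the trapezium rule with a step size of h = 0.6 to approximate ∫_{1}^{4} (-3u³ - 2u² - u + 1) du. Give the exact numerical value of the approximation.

-242.16

h = (4 − 1)/5 = 0.6.
Nodes u₀,…,u₅ = 1, 1.6, 2.2, 2.8, 3.4, 4.
f(u) = -3u³ - 2u² - u + 1: f₀=-5, f₁=-18.008, f₂=-42.824, f₃=-83.336, f₄=-143.432, f₅=-227.
(h/2)·[f₀ + 2f₁ + 2f₂ + 2f₃ + 2f₄ + f₅] = 0.3·(-807.2) = -242.16.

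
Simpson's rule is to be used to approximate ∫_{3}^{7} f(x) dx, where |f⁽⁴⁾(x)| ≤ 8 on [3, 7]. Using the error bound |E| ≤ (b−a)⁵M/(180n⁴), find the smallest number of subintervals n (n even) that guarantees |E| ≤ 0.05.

Need 8192/(180n⁴) ≤ 0.05.
n⁴ ≥ 8192/(180·0.05) = 910.222 ⇒ n ≥ 5.4927, so the smallest even n is 6. (n must be even for Simpson's rule.)

6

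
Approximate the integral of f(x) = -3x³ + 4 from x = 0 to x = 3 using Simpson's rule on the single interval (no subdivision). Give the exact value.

S = (b−a)/6 · [f(0) + 4f(1.5) + f(3)] = 0.5·[4 + 4·(-6.125) + (-77)] = -48.75.

-48.75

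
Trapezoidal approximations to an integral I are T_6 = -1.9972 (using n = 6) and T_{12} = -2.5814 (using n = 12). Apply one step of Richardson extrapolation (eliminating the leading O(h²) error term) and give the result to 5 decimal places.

R = (4·T_{12} − T_6) / 3 = (4·(-2.5814) − (-1.9972))/3 = (-8.3284)/3 = -2.77613.

-2.77613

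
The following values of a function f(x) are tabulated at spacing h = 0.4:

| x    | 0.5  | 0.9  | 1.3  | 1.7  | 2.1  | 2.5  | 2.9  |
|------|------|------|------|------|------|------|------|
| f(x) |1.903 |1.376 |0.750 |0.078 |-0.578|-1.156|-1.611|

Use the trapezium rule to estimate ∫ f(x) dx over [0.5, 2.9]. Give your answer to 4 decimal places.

0.2464

h = 0.4, n = 6.
(h/2)·[y₀ + 2y₁ + 2y₂ + 2y₃ + 2y₄ + 2y₅ + y₆] = 0.2·(1.232) = 0.2464.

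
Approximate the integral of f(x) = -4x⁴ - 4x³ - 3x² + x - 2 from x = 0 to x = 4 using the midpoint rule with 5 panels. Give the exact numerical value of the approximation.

-1106.32448

h = (4 − 0)/5 = 0.8.
Midpoints m₁,…,m₅ = 0.4, 1.2, 2, 2.8, 3.6.
f(m₁)=-2.4384, f(m₂)=-20.3264, f(m₃)=-108, f(m₄)=-356.3904, f(m₅)=-895.7504.
h·[f(m₁) + f(m₂) + f(m₃) + f(m₄) + f(m₅)] = 0.8·(-1382.9056) = -1106.32448.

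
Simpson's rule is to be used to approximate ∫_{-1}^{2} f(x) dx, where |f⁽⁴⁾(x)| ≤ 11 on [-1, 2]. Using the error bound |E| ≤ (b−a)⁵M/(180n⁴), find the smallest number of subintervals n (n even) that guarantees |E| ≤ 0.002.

Need 2673/(180n⁴) ≤ 0.002.
n⁴ ≥ 2673/(180·0.002) = 7425 ⇒ n ≥ 9.2827, so the smallest even n is 10. (n must be even for Simpson's rule.)

10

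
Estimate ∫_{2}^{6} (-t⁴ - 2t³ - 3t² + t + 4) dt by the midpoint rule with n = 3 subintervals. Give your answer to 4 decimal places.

h = (6 − 2)/3 = 1.333333.
Midpoints m₁,…,m₃ = 2.666667, 4, 5.333333.
f(m₁)=-103.160494, f(m₂)=-424, f(m₃)=-1188.493827.
h·[f(m₁) + f(m₂) + f(m₃)] = 1.333333·(-1715.654321) = -2287.5391.

-2287.5391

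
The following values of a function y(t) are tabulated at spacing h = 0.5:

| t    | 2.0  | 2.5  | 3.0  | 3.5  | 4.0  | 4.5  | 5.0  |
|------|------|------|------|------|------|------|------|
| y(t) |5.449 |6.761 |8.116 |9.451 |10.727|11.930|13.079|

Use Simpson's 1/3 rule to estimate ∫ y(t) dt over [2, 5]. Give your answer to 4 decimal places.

h = 0.5, n = 6.
(h/3)·[y₀ + 4y₁ + 2y₂ + 4y₃ + 2y₄ + 4y₅ + y₆] = 0.166667·(168.782) = 28.1303.

28.1303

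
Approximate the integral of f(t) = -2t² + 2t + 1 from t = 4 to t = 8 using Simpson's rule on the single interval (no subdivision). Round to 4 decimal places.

S = (b−a)/6 · [f(4) + 4f(6) + f(8)] = 0.666667·[(-23) + 4·(-59) + (-111)] = -246.6667.

-246.6667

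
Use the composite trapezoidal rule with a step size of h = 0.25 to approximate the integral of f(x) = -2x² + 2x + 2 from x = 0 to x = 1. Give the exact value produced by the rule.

2.3125

h = (1 − 0)/4 = 0.25.
Nodes x₀,…,x₄ = 0, 0.25, 0.5, 0.75, 1.
f(x) = -2x² + 2x + 2: f₀=2, f₁=2.375, f₂=2.5, f₃=2.375, f₄=2.
(h/2)·[f₀ + 2f₁ + 2f₂ + 2f₃ + f₄] = 0.125·(18.5) = 2.3125.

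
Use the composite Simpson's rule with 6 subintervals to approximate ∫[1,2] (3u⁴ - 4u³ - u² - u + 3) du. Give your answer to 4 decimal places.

2.7670

h = (2 − 1)/6 = 0.166667.
Nodes u₀,…,u₆ = 1, 1.166667, 1.333333, 1.5, 1.666667, 1.833333, 2.
f(u) = 3u⁴ - 4u³ - u² - u + 3: f₀=0, f₁=-0.321759, f₂=-0.111111, f₃=0.9375, f₄=3.185185, f₅=7.048611, f₆=13.
(h/3)·[f₀ + 4f₁ + 2f₂ + 4f₃ + 2f₄ + 4f₅ + f₆] = 0.055556·(49.805556) = 2.7670.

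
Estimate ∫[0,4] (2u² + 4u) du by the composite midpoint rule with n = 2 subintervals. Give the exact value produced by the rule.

72

h = (4 − 0)/2 = 2.
Midpoints m₁,…,m₂ = 1, 3.
f(m₁)=6, f(m₂)=30.
h·[f(m₁) + f(m₂)] = 2·(36) = 72.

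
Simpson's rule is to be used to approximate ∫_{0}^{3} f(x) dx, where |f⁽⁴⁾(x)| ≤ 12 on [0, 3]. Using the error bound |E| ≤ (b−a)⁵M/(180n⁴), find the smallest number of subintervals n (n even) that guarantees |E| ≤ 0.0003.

Need 2916/(180n⁴) ≤ 0.0003.
n⁴ ≥ 2916/(180·0.0003) = 54000 ⇒ n ≥ 15.2440, so the smallest even n is 16. (n must be even for Simpson's rule.)

16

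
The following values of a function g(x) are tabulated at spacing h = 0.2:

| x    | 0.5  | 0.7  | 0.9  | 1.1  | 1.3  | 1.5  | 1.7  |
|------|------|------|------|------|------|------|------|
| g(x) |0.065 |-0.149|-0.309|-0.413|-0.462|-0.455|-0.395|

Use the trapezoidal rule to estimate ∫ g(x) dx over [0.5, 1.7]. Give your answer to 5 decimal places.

-0.39060

h = 0.2, n = 6.
(h/2)·[y₀ + 2y₁ + 2y₂ + 2y₃ + 2y₄ + 2y₅ + y₆] = 0.1·(-3.906) = -0.39060.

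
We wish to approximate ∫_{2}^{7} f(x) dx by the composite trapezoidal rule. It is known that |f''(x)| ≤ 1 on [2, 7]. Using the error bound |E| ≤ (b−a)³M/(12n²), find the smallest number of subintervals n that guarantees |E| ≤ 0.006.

Need 125/(12n²) ≤ 0.006.
n² ≥ 125/(12·0.006) = 1736.11 ⇒ n ≥ 41.6667, so the smallest n is 42.

42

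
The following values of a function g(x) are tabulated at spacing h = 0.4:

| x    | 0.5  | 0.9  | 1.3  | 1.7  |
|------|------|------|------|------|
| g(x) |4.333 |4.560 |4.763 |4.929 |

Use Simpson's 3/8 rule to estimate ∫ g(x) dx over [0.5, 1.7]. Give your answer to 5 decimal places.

5.58465

h = 0.4, n = 3.
(3h/8)·[y₀ + 3y₁ + 3y₂ + y₃] = 0.15·(37.231) = 5.58465.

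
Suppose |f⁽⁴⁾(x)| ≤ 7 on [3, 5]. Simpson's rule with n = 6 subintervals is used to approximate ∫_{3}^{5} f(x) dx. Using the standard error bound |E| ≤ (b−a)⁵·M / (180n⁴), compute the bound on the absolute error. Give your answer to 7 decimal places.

0.0009602

|E| ≤ (2)⁵·7 / (180·6⁴) = 224/233280 = 0.0009602.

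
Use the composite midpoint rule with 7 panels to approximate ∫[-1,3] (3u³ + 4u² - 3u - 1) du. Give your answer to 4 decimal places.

h = (3 − (-1))/7 = 0.571429.
Midpoints m₁,…,m₇ = -0.714286, -0.142857, 0.428571, 1, 1.571429, 2.142857, 2.714286.
f(m₁)=2.090379, f(m₂)=-0.498542, f(m₃)=-1.314869, f(m₄)=3, f(m₅)=15.804665, f(m₆)=40.457726, f(m₇)=80.317784.
h·[f(m₁) + f(m₂) + f(m₃) + f(m₄) + f(m₅) + f(m₆) + f(m₇)] = 0.571429·(139.857143) = 79.9184.

79.9184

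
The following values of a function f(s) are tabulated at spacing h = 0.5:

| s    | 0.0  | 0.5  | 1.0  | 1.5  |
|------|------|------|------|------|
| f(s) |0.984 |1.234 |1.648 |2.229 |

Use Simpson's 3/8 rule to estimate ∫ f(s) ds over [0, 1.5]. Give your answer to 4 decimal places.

h = 0.5, n = 3.
(3h/8)·[y₀ + 3y₁ + 3y₂ + y₃] = 0.1875·(11.859) = 2.2236.

2.2236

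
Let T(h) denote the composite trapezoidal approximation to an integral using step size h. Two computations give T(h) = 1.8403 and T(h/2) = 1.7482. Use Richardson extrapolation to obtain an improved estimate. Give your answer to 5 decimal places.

1.71750

R = (4·T(h/2) − T(h)) / 3 = (4·1.7482 − 1.8403)/3 = (5.1525)/3 = 1.71750.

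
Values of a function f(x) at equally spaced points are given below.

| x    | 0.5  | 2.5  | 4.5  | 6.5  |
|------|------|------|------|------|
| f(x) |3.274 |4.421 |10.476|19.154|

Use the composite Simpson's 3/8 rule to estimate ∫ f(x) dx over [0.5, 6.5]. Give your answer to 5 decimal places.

50.33925

h = 2, n = 3.
(3h/8)·[y₀ + 3y₁ + 3y₂ + y₃] = 0.75·(67.119) = 50.33925.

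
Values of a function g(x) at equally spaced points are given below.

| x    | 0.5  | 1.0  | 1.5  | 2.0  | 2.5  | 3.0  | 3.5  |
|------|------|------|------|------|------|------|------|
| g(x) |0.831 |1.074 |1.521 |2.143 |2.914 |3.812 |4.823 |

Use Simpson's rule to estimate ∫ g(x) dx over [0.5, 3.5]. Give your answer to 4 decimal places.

7.1067

h = 0.5, n = 6.
(h/3)·[y₀ + 4y₁ + 2y₂ + 4y₃ + 2y₄ + 4y₅ + y₆] = 0.166667·(42.640) = 7.1067.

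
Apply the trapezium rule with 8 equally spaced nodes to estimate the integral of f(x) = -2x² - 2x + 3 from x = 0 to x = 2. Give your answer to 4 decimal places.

-3.3878

h = (2 − 0)/7 = 0.285714.
Nodes x₀,…,x₇ = 0, 0.285714, 0.571429, 0.857143, 1.142857, 1.428571, 1.714286, 2.
f(x) = -2x² - 2x + 3: f₀=3, f₁=2.265306, f₂=1.204082, f₃=-0.183673, f₄=-1.897959, f₅=-3.938776, f₆=-6.306122, f₇=-9.
(h/2)·[f₀ + 2f₁ + 2f₂ + 2f₃ + 2f₄ + 2f₅ + 2f₆ + f₇] = 0.142857·(-23.714286) = -3.3878.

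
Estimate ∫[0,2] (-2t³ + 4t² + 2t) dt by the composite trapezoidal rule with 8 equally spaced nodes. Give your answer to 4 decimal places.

6.6122

h = (2 − 0)/7 = 0.285714.
Nodes t₀,…,t₇ = 0, 0.285714, 0.571429, 0.857143, 1.142857, 1.428571, 1.714286, 2.
f(t) = -2t³ + 4t² + 2t: f₀=0, f₁=0.851312, f₂=2.075802, f₃=3.393586, f₄=4.524781, f₅=5.189504, f₆=5.107872, f₇=4.
(h/2)·[f₀ + 2f₁ + 2f₂ + 2f₃ + 2f₄ + 2f₅ + 2f₆ + f₇] = 0.142857·(46.285714) = 6.6122.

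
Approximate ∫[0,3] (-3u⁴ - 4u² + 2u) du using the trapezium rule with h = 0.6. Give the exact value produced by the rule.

h = (3 − 0)/5 = 0.6.
Nodes u₀,…,u₅ = 0, 0.6, 1.2, 1.8, 2.4, 3.
f(u) = -3u⁴ - 4u² + 2u: f₀=0, f₁=-0.6288, f₂=-9.5808, f₃=-40.8528, f₄=-117.7728, f₅=-273.
(h/2)·[f₀ + 2f₁ + 2f₂ + 2f₃ + 2f₄ + f₅] = 0.3·(-610.6704) = -183.20112.

-183.20112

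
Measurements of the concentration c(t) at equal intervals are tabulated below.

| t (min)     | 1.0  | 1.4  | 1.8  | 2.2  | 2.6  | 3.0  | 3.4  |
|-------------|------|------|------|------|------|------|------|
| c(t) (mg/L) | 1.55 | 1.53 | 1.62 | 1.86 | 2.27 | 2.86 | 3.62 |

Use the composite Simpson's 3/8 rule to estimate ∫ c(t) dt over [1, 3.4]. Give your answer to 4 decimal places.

h = 0.4, n = 6.
(3h/8)·[y₀ + 3y₁ + 3y₂ + 2y₃ + 3y₄ + 3y₅ + y₆] = 0.15·(33.73) = 5.0595.

5.0595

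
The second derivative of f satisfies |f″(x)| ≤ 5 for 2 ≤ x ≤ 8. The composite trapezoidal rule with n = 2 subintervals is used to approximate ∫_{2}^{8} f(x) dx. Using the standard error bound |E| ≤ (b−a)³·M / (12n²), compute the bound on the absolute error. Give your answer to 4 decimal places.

22.5000

|E| ≤ (6)³·5 / (12·2²) = 1080/48 = 22.5000.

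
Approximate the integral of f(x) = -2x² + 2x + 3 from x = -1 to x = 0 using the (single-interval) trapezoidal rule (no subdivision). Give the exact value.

T = (b−a)/2 · [f(-1) + f(0)] = 0.5·[(-1) + 3] = 1.

1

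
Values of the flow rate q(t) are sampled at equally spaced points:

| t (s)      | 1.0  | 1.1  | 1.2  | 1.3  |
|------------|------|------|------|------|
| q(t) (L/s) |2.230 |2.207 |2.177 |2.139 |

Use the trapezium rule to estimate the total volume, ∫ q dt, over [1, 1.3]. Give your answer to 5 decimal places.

0.65685

h = 0.1, n = 3.
(h/2)·[y₀ + 2y₁ + 2y₂ + y₃] = 0.05·(13.137) = 0.65685.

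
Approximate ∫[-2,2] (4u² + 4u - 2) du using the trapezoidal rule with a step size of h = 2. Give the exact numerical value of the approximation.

24

h = (2 − (-2))/2 = 2.
Nodes u₀,…,u₂ = -2, 0, 2.
f(u) = 4u² + 4u - 2: f₀=6, f₁=-2, f₂=22.
(h/2)·[f₀ + 2f₁ + f₂] = 1·(24) = 24.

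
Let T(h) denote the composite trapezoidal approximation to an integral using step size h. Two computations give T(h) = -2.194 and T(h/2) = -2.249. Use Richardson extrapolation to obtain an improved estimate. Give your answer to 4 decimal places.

-2.2673

R = (4·T(h/2) − T(h)) / 3 = (4·(-2.249) − (-2.194))/3 = (-6.802)/3 = -2.2673.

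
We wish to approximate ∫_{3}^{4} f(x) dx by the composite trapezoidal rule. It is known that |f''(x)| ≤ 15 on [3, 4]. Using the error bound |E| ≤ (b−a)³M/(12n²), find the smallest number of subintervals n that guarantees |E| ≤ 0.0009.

Need 15/(12n²) ≤ 0.0009.
n² ≥ 15/(12·0.0009) = 1388.89 ⇒ n ≥ 37.2678, so the smallest n is 38.

38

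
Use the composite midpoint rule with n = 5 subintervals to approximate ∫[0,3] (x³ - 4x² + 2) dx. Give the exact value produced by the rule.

-9.795

h = (3 − 0)/5 = 0.6.
Midpoints m₁,…,m₅ = 0.3, 0.9, 1.5, 2.1, 2.7.
f(m₁)=1.667, f(m₂)=-0.511, f(m₃)=-3.625, f(m₄)=-6.379, f(m₅)=-7.477.
h·[f(m₁) + f(m₂) + f(m₃) + f(m₄) + f(m₅)] = 0.6·(-16.325) = -9.795.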